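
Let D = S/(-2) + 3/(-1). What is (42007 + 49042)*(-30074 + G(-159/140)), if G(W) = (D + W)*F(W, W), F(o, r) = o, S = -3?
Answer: -7666218219103/2800 ≈ -2.7379e+9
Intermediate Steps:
D = -3/2 (D = -3/(-2) + 3/(-1) = -3*(-1/2) + 3*(-1) = 3/2 - 3 = -3/2 ≈ -1.5000)
G(W) = W*(-3/2 + W) (G(W) = (-3/2 + W)*W = W*(-3/2 + W))
(42007 + 49042)*(-30074 + G(-159/140)) = (42007 + 49042)*(-30074 + (-159/140)*(-3 + 2*(-159/140))/2) = 91049*(-30074 + (-159*1/140)*(-3 + 2*(-159*1/140))/2) = 91049*(-30074 + (1/2)*(-159/140)*(-3 + 2*(-159/140))) = 91049*(-30074 + (1/2)*(-159/140)*(-3 - 159/70)) = 91049*(-30074 + (1/2)*(-159/140)*(-369/70)) = 91049*(-30074 + 58671/19600) = 91049*(-589391729/19600) = -7666218219103/2800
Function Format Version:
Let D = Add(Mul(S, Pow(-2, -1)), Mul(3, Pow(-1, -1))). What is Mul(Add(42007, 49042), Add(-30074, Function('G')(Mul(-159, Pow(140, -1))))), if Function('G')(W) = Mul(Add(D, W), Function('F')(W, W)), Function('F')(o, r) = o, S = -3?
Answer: Rational(-7666218219103, 2800) ≈ -2.7379e+9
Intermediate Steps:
D = Rational(-3, 2) (D = Add(Mul(-3, Pow(-2, -1)), Mul(3, Pow(-1, -1))) = Add(Mul(-3, Rational(-1, 2)), Mul(3, -1)) = Add(Rational(3, 2), -3) = Rational(-3, 2) ≈ -1.5000)
Function('G')(W) = Mul(W, Add(Rational(-3, 2), W)) (Function('G')(W) = Mul(Add(Rational(-3, 2), W), W) = Mul(W, Add(Rational(-3, 2), W)))
Mul(Add(42007, 49042), Add(-30074, Function('G')(Mul(-159, Pow(140, -1))))) = Mul(Add(42007, 49042), Add(-30074, Mul(Rational(1, 2), Mul(-159, Pow(140, -1)), Add(-3, Mul(2, Mul(-159, Pow(140, -1))))))) = Mul(91049, Add(-30074, Mul(Rational(1, 2), Mul(-159, Rational(1, 140)), Add(-3, Mul(2, Mul(-159, Rational(1, 140))))))) = Mul(91049, Add(-30074, Mul(Rational(1, 2), Rational(-159, 140), Add(-3, Mul(2, Rational(-159, 140)))))) = Mul(91049, Add(-30074, Mul(Rational(1, 2), Rational(-159, 140), Add(-3, Rational(-159, 70))))) = Mul(91049, Add(-30074, Mul(Rational(1, 2), Rational(-159, 140), Rational(-369, 70)))) = Mul(91049, Add(-30074, Rational(58671, 19600))) = Mul(91049, Rational(-589391729, 19600)) = Rational(-7666218219103, 2800)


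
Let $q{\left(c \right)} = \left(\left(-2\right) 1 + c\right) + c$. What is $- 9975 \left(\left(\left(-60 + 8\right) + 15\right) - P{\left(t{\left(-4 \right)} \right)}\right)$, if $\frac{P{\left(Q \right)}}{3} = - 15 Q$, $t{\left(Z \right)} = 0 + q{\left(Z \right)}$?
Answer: $4857825$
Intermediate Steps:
$q{\left(c \right)} = -2 + 2 c$ ($q{\left(c \right)} = \left(-2 + c\right) + c = -2 + 2 c$)
$t{\left(Z \right)} = -2 + 2 Z$ ($t{\left(Z \right)} = 0 + \left(-2 + 2 Z\right) = -2 + 2 Z$)
$P{\left(Q \right)} = - 45 Q$ ($P{\left(Q \right)} = 3 \left(- 15 Q\right) = - 45 Q$)
$- 9975 \left(\left(\left(-60 + 8\right) + 15\right) - P{\left(t{\left(-4 \right)} \right)}\right) = - 9975 \left(\left(\left(-60 + 8\right) + 15\right) - - 45 \left(-2 + 2 \left(-4\right)\right)\right) = - 9975 \left(\left(-52 + 15\right) - - 45 \left(-2 - 8\right)\right) = - 9975 \left(-37 - \left(-45\right) \left(-10\right)\right) = - 9975 \left(-37 - 450\right) = \left(-9975\right) \left(-487\right) = 4857825$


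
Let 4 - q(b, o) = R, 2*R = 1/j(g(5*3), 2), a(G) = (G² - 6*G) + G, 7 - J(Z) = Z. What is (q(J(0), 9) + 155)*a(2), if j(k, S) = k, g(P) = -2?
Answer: -1911/2 ≈ -955.50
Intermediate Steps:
J(Z) = 7 - Z
a(G) = G² - 5*G
R = -¼ (R = (½)/(-2) = (½)*(-½) = -¼ ≈ -0.25000)
q(b, o) = 17/4 (q(b, o) = 4 - 1*(-¼) = 4 + ¼ = 17/4)
(q(J(0), 9) + 155)*a(2) = (17/4 + 155)*(2*(-5 + 2)) = 637*(2*(-3))/4 = (637/4)*(-6) = -1911/2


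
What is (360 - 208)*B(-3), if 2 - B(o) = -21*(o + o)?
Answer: -18848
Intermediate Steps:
B(o) = 2 + 42*o (B(o) = 2 - (-21)*(o + o) = 2 - (-21)*2*o = 2 - (-42)*o = 2 + 42*o)
(360 - 208)*B(-3) = (360 - 208)*(2 + 42*(-3)) = 152*(2 - 126) = 152*(-124) = -18848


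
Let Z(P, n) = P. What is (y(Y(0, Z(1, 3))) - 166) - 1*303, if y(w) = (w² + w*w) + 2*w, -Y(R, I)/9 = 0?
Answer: -469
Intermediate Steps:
Y(R, I) = 0 (Y(R, I) = -9*0 = 0)
y(w) = 2*w + 2*w² (y(w) = (w² + w²) + 2*w = 2*w² + 2*w = 2*w + 2*w²)
(y(Y(0, Z(1, 3))) - 166) - 1*303 = (2*0*(1 + 0) - 166) - 1*303 = (2*0*1 - 166) - 303 = (0 - 166) - 303 = -166 - 303 = -469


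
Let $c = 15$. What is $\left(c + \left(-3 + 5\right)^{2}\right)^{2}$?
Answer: $361$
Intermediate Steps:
$\left(c + \left(-3 + 5\right)^{2}\right)^{2} = \left(15 + \left(-3 + 5\right)^{2}\right)^{2} = \left(15 + 2^{2}\right)^{2} = \left(15 + 4\right)^{2} = 19^{2} = 361$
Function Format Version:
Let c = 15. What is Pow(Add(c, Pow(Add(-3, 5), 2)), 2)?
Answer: 361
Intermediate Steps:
Pow(Add(c, Pow(Add(-3, 5), 2)), 2) = Pow(Add(15, Pow(Add(-3, 5), 2)), 2) = Pow(Add(15, Pow(2, 2)), 2) = Pow(Add(15, 4), 2) = Pow(19, 2) = 361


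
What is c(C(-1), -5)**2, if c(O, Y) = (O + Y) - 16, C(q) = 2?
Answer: 361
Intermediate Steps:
c(O, Y) = -16 + O + Y
c(C(-1), -5)**2 = (-16 + 2 - 5)**2 = (-19)**2 = 361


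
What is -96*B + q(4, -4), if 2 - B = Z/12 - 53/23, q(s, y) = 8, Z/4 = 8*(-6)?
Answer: -44648/23 ≈ -1941.2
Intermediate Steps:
Z = -192 (Z = 4*(8*(-6)) = 4*(-48) = -192)
B = 467/23 (B = 2 - (-192/12 - 53/23) = 2 - (-192*1/12 - 53*1/23) = 2 - (-16 - 53/23) = 2 - 1*(-421/23) = 2 + 421/23 = 467/23 ≈ 20.304)
-96*B + q(4, -4) = -96*467/23 + 8 = -44832/23 + 8 = -44648/23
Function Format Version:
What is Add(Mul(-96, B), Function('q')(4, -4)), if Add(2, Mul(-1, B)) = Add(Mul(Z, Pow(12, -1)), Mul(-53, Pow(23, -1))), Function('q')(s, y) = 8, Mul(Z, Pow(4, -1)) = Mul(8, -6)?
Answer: Rational(-44648, 23) ≈ -1941.2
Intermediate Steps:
Z = -192 (Z = Mul(4, Mul(8, -6)) = Mul(4, -48) = -192)
B = Rational(467, 23) (B = Add(2, Mul(-1, Add(Mul(-192, Pow(12, -1)), Mul(-53, Pow(23, -1))))) = Add(2, Mul(-1, Add(Mul(-192, Rational(1, 12)), Mul(-53, Rational(1, 23))))) = Add(2, Mul(-1, Add(-16, Rational(-53, 23)))) = Add(2, Mul(-1, Rational(-421, 23))) = Add(2, Rational(421, 23)) = Rational(467, 23) ≈ 20.304)
Add(Mul(-96, B), Function('q')(4, -4)) = Add(Mul(-96, Rational(467, 23)), 8) = Add(Rational(-44832, 23), 8) = Rational(-44648, 23)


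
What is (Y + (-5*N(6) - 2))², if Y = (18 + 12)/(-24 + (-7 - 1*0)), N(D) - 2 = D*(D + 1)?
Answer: 47775744/961 ≈ 49715.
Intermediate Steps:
N(D) = 2 + D*(1 + D) (N(D) = 2 + D*(D + 1) = 2 + D*(1 + D))
Y = -30/31 (Y = 30/(-24 + (-7 + 0)) = 30/(-24 - 7) = 30/(-31) = 30*(-1/31) = -30/31 ≈ -0.96774)
(Y + (-5*N(6) - 2))² = (-30/31 + (-5*(2 + 6 + 6²) - 2))² = (-30/31 + (-5*(2 + 6 + 36) - 2))² = (-30/31 + (-5*44 - 2))² = (-30/31 + (-220 - 2))² = (-30/31 - 222)² = (-6912/31)² = 47775744/961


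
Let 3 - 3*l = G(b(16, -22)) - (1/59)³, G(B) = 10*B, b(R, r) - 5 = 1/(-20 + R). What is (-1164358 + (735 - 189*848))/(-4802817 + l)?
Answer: 1631401387230/5918404794587 ≈ 0.27565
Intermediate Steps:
b(R, r) = 5 + 1/(-20 + R)
l = -18278729/1232274 (l = 1 - (10*((-99 + 5*16)/(-20 + 16)) - (1/59)³)/3 = 1 - (10*((-99 + 80)/(-4)) - (1/59)³)/3 = 1 - (10*(-¼*(-19)) - 1*1/205379)/3 = 1 - (10*(19/4) - 1/205379)/3 = 1 - (95/2 - 1/205379)/3 = 1 - ⅓*19511003/410758 = 1 - 19511003/1232274 = -18278729/1232274 ≈ -14.833)
(-1164358 + (735 - 189*848))/(-4802817 + l) = (-1164358 + (735 - 189*848))/(-4802817 - 18278729/1232274) = (-1164358 + (735 - 160272))/(-5918404794587/1232274) = (-1164358 - 159537)*(-1232274/5918404794587) = -1323895*(-1232274/5918404794587) = 1631401387230/5918404794587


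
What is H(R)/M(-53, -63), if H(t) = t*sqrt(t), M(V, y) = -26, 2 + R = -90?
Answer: 92*I*sqrt(23)/13 ≈ 33.94*I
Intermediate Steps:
R = -92 (R = -2 - 90 = -92)
H(t) = t**(3/2)
H(R)/M(-53, -63) = (-92)**(3/2)/(-26) = -184*I*sqrt(23)*(-1/26) = 92*I*sqrt(23)/13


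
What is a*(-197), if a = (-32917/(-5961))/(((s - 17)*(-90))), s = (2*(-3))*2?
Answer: -6484649/15558210 ≈ -0.41680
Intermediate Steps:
s = -12 (s = -6*2 = -12)
a = 32917/15558210 (a = (-32917/(-5961))/(((-12 - 17)*(-90))) = (-32917*(-1)/5961)/((-29*(-90))) = -1*(-32917/5961)/2610 = (32917/5961)*(1/2610) = 32917/15558210 ≈ 0.0021157)
a*(-197) = (32917/15558210)*(-197) = -6484649/15558210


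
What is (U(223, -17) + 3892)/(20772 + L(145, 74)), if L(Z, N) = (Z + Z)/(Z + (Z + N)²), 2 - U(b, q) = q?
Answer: 94071283/499629061 ≈ 0.18828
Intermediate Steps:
U(b, q) = 2 - q
L(Z, N) = 2*Z/(Z + (N + Z)²) (L(Z, N) = (2*Z)/(Z + (N + Z)²) = 2*Z/(Z + (N + Z)²))
(U(223, -17) + 3892)/(20772 + L(145, 74)) = ((2 - 1*(-17)) + 3892)/(20772 + 2*145/(145 + (74 + 145)²)) = ((2 + 17) + 3892)/(20772 + 2*145/(145 + 219²)) = (19 + 3892)/(20772 + 2*145/(145 + 47961)) = 3911/(20772 + 2*145/48106) = 3911/(20772 + 2*145*(1/48106)) = 3911/(20772 + 145/24053) = 3911/(499629061/24053) = 3911*(24053/499629061) = 94071283/499629061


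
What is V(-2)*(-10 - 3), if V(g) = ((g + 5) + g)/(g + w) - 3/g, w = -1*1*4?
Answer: -52/3 ≈ -17.333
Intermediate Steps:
w = -4 (w = -1*4 = -4)
V(g) = -3/g + (5 + 2*g)/(-4 + g) (V(g) = ((g + 5) + g)/(g - 4) - 3/g = ((5 + g) + g)/(-4 + g) - 3/g = (5 + 2*g)/(-4 + g) - 3/g = -3/g + (5 + 2*g)/(-4 + g))
V(-2)*(-10 - 3) = (2*(6 - 2 + (-2)²)/(-2*(-4 - 2)))*(-10 - 3) = (2*(-½)*(6 - 2 + 4)/(-6))*(-13) = (2*(-½)*(-⅙)*8)*(-13) = (4/3)*(-13) = -52/3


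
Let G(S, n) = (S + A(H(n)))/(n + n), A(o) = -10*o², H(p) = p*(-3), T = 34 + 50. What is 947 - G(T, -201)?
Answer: -542552/67 ≈ -8097.8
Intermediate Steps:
T = 84
H(p) = -3*p
G(S, n) = (S - 90*n²)/(2*n) (G(S, n) = (S - 10*9*n²)/(n + n) = (S - 90*n²)/((2*n)) = (S - 90*n²)*(1/(2*n)) = (S - 90*n²)/(2*n))
947 - G(T, -201) = 947 - (-45*(-201) + (½)*84/(-201)) = 947 - (9045 + (½)*84*(-1/201)) = 947 - (9045 - 14/67) = 947 - 1*606001/67 = 947 - 606001/67 = -542552/67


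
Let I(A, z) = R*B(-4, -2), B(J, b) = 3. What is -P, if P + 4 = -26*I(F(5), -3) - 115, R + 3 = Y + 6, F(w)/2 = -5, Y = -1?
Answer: 275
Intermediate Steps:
F(w) = -10 (F(w) = 2*(-5) = -10)
R = 2 (R = -3 + (-1 + 6) = -3 + 5 = 2)
I(A, z) = 6 (I(A, z) = 2*3 = 6)
P = -275 (P = -4 + (-26*6 - 115) = -4 + (-156 - 115) = -4 - 271 = -275)
-P = -1*(-275) = 275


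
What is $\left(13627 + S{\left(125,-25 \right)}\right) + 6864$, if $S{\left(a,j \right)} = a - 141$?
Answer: $20475$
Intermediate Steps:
$S{\left(a,j \right)} = -141 + a$
$\left(13627 + S{\left(125,-25 \right)}\right) + 6864 = \left(13627 + \left(-141 + 125\right)\right) + 6864 = \left(13627 - 16\right) + 6864 = 13611 + 6864 = 20475$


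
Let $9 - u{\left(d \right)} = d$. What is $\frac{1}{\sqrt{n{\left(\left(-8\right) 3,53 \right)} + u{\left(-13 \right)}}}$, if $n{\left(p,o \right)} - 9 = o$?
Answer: $\frac{\sqrt{21}}{42} \approx 0.10911$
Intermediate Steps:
$n{\left(p,o \right)} = 9 + o$
$u{\left(d \right)} = 9 - d$
$\frac{1}{\sqrt{n{\left(\left(-8\right) 3,53 \right)} + u{\left(-13 \right)}}} = \frac{1}{\sqrt{\left(9 + 53\right) + \left(9 - -13\right)}} = \frac{1}{\sqrt{62 + \left(9 + 13\right)}} = \frac{1}{\sqrt{62 + 22}} = \frac{1}{\sqrt{84}} = \frac{1}{2 \sqrt{21}} = \frac{\sqrt{21}}{42}$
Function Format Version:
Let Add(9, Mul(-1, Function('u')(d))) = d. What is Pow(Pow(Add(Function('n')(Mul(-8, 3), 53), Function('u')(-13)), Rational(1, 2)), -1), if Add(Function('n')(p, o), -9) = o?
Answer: Mul(Rational(1, 42), Pow(21, Rational(1, 2))) ≈ 0.10911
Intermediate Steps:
Function('n')(p, o) = Add(9, o)
Function('u')(d) = Add(9, Mul(-1, d))
Pow(Pow(Add(Function('n')(Mul(-8, 3), 53), Function('u')(-13)), Rational(1, 2)), -1) = Pow(Pow(Add(Add(9, 53), Add(9, Mul(-1, -13))), Rational(1, 2)), -1) = Pow(Pow(Add(62, Add(9, 13)), Rational(1, 2)), -1) = Pow(Pow(Add(62, 22), Rational(1, 2)), -1) = Pow(Pow(84, Rational(1, 2)), -1) = Pow(Mul(2, Pow(21, Rational(1, 2))), -1) = Mul(Rational(1, 42), Pow(21, Rational(1, 2)))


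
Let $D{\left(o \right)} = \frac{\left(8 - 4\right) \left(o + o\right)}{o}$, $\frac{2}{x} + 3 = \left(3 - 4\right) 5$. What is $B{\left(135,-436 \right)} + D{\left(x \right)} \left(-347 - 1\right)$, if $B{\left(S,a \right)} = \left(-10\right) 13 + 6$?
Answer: $-2908$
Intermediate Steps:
$x = - \frac{1}{4}$ ($x = \frac{2}{-3 + \left(3 - 4\right) 5} = \frac{2}{-3 - 5} = \frac{2}{-8} = 2 \left(- \frac{1}{8}\right) = - \frac{1}{4} \approx -0.25$)
$B{\left(S,a \right)} = -124$ ($B{\left(S,a \right)} = -130 + 6 = -124$)
$D{\left(o \right)} = 8$ ($D{\left(o \right)} = \frac{4 \cdot 2 o}{o} = \frac{8 o}{o} = 8$)
$B{\left(135,-436 \right)} + D{\left(x \right)} \left(-347 - 1\right) = -124 + 8 \left(-347 - 1\right) = -124 + 8 \left(-348\right) = -124 - 2784 = -2908$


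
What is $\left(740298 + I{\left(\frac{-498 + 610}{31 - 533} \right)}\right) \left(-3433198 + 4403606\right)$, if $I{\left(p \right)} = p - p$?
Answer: $718391101584$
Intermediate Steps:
$I{\left(p \right)} = 0$
$\left(740298 + I{\left(\frac{-498 + 610}{31 - 533} \right)}\right) \left(-3433198 + 4403606\right) = \left(740298 + 0\right) \left(-3433198 + 4403606\right) = 740298 \cdot 970408 = 718391101584$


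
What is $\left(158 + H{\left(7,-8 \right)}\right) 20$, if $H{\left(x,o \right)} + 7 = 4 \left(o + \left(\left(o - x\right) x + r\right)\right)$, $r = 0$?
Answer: $-6020$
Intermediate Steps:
$H{\left(x,o \right)} = -7 + 4 o + 4 x \left(o - x\right)$ ($H{\left(x,o \right)} = -7 + 4 \left(o + \left(\left(o - x\right) x + 0\right)\right) = -7 + 4 \left(o + \left(x \left(o - x\right) + 0\right)\right) = -7 + 4 \left(o + x \left(o - x\right)\right) = -7 + \left(4 o + 4 x \left(o - x\right)\right) = -7 + 4 o + 4 x \left(o - x\right)$)
$\left(158 + H{\left(7,-8 \right)}\right) 20 = \left(158 + \left(-7 - 4 \cdot 7^{2} + 4 \left(-8\right) + 4 \left(-8\right) 7\right)\right) 20 = \left(158 - 459\right) 20 = \left(-301\right) 20 = -6020$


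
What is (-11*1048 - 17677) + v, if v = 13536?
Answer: -15669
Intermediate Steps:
(-11*1048 - 17677) + v = (-11*1048 - 17677) + 13536 = (-11528 - 17677) + 13536 = -29205 + 13536 = -15669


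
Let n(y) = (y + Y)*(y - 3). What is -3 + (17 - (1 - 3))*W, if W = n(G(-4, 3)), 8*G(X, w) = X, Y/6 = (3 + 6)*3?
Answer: -42971/4 ≈ -10743.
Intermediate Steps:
Y = 162 (Y = 6*((3 + 6)*3) = 6*(9*3) = 6*27 = 162)
G(X, w) = X/8
n(y) = (-3 + y)*(162 + y) (n(y) = (y + 162)*(y - 3) = (162 + y)*(-3 + y) = (-3 + y)*(162 + y))
W = -2261/4 (W = -486 + ((1/8)*(-4))**2 + 159*((1/8)*(-4)) = -486 + (-1/2)**2 + 159*(-1/2) = -486 + 1/4 - 159/2 = -2261/4 ≈ -565.25)
-3 + (17 - (1 - 3))*W = -3 + (17 - (1 - 3))*(-2261/4) = -3 + (17 - 1*(-2))*(-2261/4) = -3 + (17 + 2)*(-2261/4) = -3 + 19*(-2261/4) = -3 - 42959/4 = -42971/4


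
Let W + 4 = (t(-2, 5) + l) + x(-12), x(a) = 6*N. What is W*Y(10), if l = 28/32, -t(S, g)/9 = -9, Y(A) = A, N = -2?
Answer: 2635/4 ≈ 658.75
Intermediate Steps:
t(S, g) = 81 (t(S, g) = -9*(-9) = 81)
x(a) = -12 (x(a) = 6*(-2) = -12)
l = 7/8 (l = 28*(1/32) = 7/8 ≈ 0.87500)
W = 527/8 (W = -4 + ((81 + 7/8) - 12) = -4 + (655/8 - 12) = -4 + 559/8 = 527/8 ≈ 65.875)
W*Y(10) = (527/8)*10 = 2635/4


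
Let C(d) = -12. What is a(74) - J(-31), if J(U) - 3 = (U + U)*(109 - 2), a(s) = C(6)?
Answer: 6619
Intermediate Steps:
a(s) = -12
J(U) = 3 + 214*U (J(U) = 3 + (U + U)*(109 - 2) = 3 + (2*U)*107 = 3 + 214*U)
a(74) - J(-31) = -12 - (3 + 214*(-31)) = -12 - (3 - 6634) = -12 - 1*(-6631) = -12 + 6631 = 6619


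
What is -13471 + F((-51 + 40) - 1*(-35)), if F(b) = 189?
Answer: -13282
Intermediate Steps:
-13471 + F((-51 + 40) - 1*(-35)) = -13471 + 189 = -13282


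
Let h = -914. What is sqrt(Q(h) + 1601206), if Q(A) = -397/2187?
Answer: 5*sqrt(420220455)/81 ≈ 1265.4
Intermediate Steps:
Q(A) = -397/2187 (Q(A) = -397*1/2187 = -397/2187)
sqrt(Q(h) + 1601206) = sqrt(-397/2187 + 1601206) = sqrt(3501837125/2187) = 5*sqrt(420220455)/81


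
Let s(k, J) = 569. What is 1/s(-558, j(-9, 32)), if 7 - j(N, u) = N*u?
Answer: 1/569 ≈ 0.0017575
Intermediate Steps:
j(N, u) = 7 - N*u
1/s(-558, j(-9, 32)) = 1/569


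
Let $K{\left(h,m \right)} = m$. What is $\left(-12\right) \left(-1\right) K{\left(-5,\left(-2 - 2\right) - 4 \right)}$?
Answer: $-96$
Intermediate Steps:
$\left(-12\right) \left(-1\right) K{\left(-5,\left(-2 - 2\right) - 4 \right)} = \left(-12\right) \left(-1\right) \left(\left(-2 - 2\right) - 4\right) = 12 \left(-4 - 4\right) = 12 \left(-8\right) = -96$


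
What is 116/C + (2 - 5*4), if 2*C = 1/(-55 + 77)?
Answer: 5086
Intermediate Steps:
C = 1/44 (C = 1/(2*(-55 + 77)) = (½)/22 = (½)*(1/22) = 1/44 ≈ 0.022727)
116/C + (2 - 5*4) = 116/(1/44) + (2 - 5*4) = 116*44 + (2 - 20) = 5104 - 18 = 5086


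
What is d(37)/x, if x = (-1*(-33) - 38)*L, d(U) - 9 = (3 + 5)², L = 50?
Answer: -73/250 ≈ -0.29200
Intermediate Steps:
d(U) = 73 (d(U) = 9 + (3 + 5)² = 9 + 8² = 9 + 64 = 73)
x = -250 (x = (-1*(-33) - 38)*50 = (33 - 38)*50 = -5*50 = -250)
d(37)/x = 73/(-250) = 73*(-1/250) = -73/250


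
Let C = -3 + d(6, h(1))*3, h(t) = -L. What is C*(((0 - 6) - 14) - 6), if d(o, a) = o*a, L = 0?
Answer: 78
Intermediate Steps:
h(t) = 0 (h(t) = -1*0 = 0)
d(o, a) = a*o
C = -3 (C = -3 + (0*6)*3 = -3 + 0*3 = -3 + 0 = -3)
C*(((0 - 6) - 14) - 6) = -3*(((0 - 6) - 14) - 6) = -3*((-6 - 14) - 6) = -3*(-20 - 6) = -3*(-26) = 78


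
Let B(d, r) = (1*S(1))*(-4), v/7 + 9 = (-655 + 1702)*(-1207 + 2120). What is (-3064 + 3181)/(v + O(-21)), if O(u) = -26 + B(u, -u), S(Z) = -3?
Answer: 117/6691300 ≈ 1.7485e-5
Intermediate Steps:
v = 6691314 (v = -63 + 7*((-655 + 1702)*(-1207 + 2120)) = -63 + 7*(1047*913) = -63 + 7*955911 = -63 + 6691377 = 6691314)
B(d, r) = 12 (B(d, r) = (1*(-3))*(-4) = -3*(-4) = 12)
O(u) = -14 (O(u) = -26 + 12 = -14)
(-3064 + 3181)/(v + O(-21)) = (-3064 + 3181)/(6691314 - 14) = 117/6691300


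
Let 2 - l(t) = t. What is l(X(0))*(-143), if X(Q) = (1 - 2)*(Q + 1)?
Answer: -429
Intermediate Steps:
X(Q) = -1 - Q (X(Q) = -(1 + Q) = -1 - Q)
l(t) = 2 - t
l(X(0))*(-143) = (2 - (-1 - 1*0))*(-143) = (2 - (-1 + 0))*(-143) = (2 - 1*(-1))*(-143) = (2 + 1)*(-143) = 3*(-143) = -429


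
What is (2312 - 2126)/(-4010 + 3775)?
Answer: -186/235 ≈ -0.79149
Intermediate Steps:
(2312 - 2126)/(-4010 + 3775) = 186/(-235) = 186*(-1/235) = -186/235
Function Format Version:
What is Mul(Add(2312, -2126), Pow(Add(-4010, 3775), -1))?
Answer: Rational(-186, 235) ≈ -0.79149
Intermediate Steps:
Mul(Add(2312, -2126), Pow(Add(-4010, 3775), -1)) = Mul(186, Pow(-235, -1)) = Mul(186, Rational(-1, 235)) = Rational(-186, 235)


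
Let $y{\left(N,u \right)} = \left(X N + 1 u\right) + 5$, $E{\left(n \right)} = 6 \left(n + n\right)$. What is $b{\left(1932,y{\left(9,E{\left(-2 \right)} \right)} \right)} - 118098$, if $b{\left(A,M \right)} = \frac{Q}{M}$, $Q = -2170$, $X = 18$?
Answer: $- \frac{16890184}{143} \approx -1.1811 \cdot 10^{5}$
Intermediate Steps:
$E{\left(n \right)} = 12 n$ ($E{\left(n \right)} = 6 \cdot 2 n = 12 n$)
$y{\left(N,u \right)} = 5 + u + 18 N$ ($y{\left(N,u \right)} = \left(18 N + 1 u\right) + 5 = \left(18 N + u\right) + 5 = \left(u + 18 N\right) + 5 = 5 + u + 18 N$)
$b{\left(A,M \right)} = - \frac{2170}{M}$
$b{\left(1932,y{\left(9,E{\left(-2 \right)} \right)} \right)} - 118098 = - \frac{2170}{5 + 12 \left(-2\right) + 18 \cdot 9} - 118098 = - \frac{2170}{5 - 24 + 162} - 118098 = - \frac{2170}{143} - 118098 = - \frac{16890184}{143}$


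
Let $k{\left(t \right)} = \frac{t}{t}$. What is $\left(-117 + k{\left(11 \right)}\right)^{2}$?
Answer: $13456$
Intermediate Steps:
$k{\left(t \right)} = 1$
$\left(-117 + k{\left(11 \right)}\right)^{2} = \left(-117 + 1\right)^{2} = \left(-116\right)^{2} = 13456$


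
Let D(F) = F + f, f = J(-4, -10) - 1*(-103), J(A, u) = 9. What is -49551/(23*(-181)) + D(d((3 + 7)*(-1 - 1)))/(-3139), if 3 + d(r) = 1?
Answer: 155082659/13067657 ≈ 11.868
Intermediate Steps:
f = 112 (f = 9 - 1*(-103) = 9 + 103 = 112)
d(r) = -2 (d(r) = -3 + 1 = -2)
D(F) = 112 + F (D(F) = F + 112 = 112 + F)
-49551/(23*(-181)) + D(d((3 + 7)*(-1 - 1)))/(-3139) = -49551/(23*(-181)) + (112 - 2)/(-3139) = -49551/(-4163) + 110*(-1/3139) = -49551*(-1/4163) - 110/3139 = 49551/4163 - 110/3139 = 155082659/13067657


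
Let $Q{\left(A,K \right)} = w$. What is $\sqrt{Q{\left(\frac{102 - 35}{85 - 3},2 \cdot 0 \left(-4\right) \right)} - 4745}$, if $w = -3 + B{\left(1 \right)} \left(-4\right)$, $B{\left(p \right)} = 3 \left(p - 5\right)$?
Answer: $10 i \sqrt{47} \approx 68.557 i$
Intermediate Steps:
$B{\left(p \right)} = -15 + 3 p$ ($B{\left(p \right)} = 3 \left(-5 + p\right) = -15 + 3 p$)
$w = 45$ ($w = -3 + \left(-15 + 3 \cdot 1\right) \left(-4\right) = -3 + \left(-15 + 3\right) \left(-4\right) = -3 - -48 = -3 + 48 = 45$)
$Q{\left(A,K \right)} = 45$
$\sqrt{Q{\left(\frac{102 - 35}{85 - 3},2 \cdot 0 \left(-4\right) \right)} - 4745} = \sqrt{45 - 4745} = \sqrt{-4700} = 10 i \sqrt{47}$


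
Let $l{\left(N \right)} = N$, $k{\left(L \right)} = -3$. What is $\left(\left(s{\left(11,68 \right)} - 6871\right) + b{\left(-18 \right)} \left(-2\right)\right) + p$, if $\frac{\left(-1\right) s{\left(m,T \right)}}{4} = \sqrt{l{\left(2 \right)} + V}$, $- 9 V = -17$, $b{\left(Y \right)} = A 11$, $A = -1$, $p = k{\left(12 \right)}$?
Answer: $-6852 - \frac{4 \sqrt{35}}{3} \approx -6859.9$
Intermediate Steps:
$p = -3$
$b{\left(Y \right)} = -11$ ($b{\left(Y \right)} = \left(-1\right) 11 = -11$)
$V = \frac{17}{9}$ ($V = \left(- \frac{1}{9}\right) \left(-17\right) = \frac{17}{9} \approx 1.8889$)
$s{\left(m,T \right)} = - \frac{4 \sqrt{35}}{3}$ ($s{\left(m,T \right)} = - 4 \sqrt{2 + \frac{17}{9}} = - 4 \sqrt{\frac{35}{9}} = - 4 \frac{\sqrt{35}}{3} = - \frac{4 \sqrt{35}}{3}$)
$\left(\left(s{\left(11,68 \right)} - 6871\right) + b{\left(-18 \right)} \left(-2\right)\right) + p = \left(\left(- \frac{4 \sqrt{35}}{3} - 6871\right) - -22\right) - 3 = \left(\left(- \frac{4 \sqrt{35}}{3} - 6871\right) + 22\right) - 3 = \left(\left(-6871 - \frac{4 \sqrt{35}}{3}\right) + 22\right) - 3 = \left(-6849 - \frac{4 \sqrt{35}}{3}\right) - 3 = -6852 - \frac{4 \sqrt{35}}{3}$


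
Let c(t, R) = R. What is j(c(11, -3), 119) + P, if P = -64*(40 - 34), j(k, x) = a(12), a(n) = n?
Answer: -372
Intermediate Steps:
j(k, x) = 12
P = -384 (P = -64*6 = -384)
j(c(11, -3), 119) + P = 12 - 384 = -372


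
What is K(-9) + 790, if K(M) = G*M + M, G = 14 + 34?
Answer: 349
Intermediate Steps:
G = 48
K(M) = 49*M (K(M) = 48*M + M = 49*M)
K(-9) + 790 = 49*(-9) + 790 = -441 + 790 = 349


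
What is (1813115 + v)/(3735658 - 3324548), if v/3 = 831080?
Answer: 861271/82222 ≈ 10.475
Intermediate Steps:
v = 2493240 (v = 3*831080 = 2493240)
(1813115 + v)/(3735658 - 3324548) = (1813115 + 2493240)/(3735658 - 3324548) = 4306355/411110 = 4306355*(1/411110) = 861271/82222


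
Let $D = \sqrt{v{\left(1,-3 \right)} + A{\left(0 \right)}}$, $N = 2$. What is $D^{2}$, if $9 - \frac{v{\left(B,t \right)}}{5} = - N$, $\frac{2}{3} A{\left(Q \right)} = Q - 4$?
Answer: $49$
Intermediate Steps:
$A{\left(Q \right)} = -6 + \frac{3 Q}{2}$ ($A{\left(Q \right)} = \frac{3 \left(Q - 4\right)}{2} = \frac{3 \left(-4 + Q\right)}{2} = -6 + \frac{3 Q}{2}$)
$v{\left(B,t \right)} = 55$ ($v{\left(B,t \right)} = 45 - 5 \left(\left(-1\right) 2\right) = 45 - -10 = 45 + 10 = 55$)
$D = 7$ ($D = \sqrt{55 + \left(-6 + \frac{3}{2} \cdot 0\right)} = \sqrt{55 + \left(-6 + 0\right)} = \sqrt{55 - 6} = \sqrt{49} = 7$)
$D^{2} = 7^{2} = 49$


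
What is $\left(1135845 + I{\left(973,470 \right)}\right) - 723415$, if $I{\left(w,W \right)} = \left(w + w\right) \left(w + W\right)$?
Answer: $3220508$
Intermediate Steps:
$I{\left(w,W \right)} = 2 w \left(W + w\right)$
$\left(1135845 + I{\left(973,470 \right)}\right) - 723415 = \left(1135845 + 2 \cdot 973 \left(470 + 973\right)\right) - 723415 = \left(1135845 + 2 \cdot 973 \cdot 1443\right) - 723415 = \left(1135845 + 2808078\right) - 723415 = 3943923 - 723415 = 3220508$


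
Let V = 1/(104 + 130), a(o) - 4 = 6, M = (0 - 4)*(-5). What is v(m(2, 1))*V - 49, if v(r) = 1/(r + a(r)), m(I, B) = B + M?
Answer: -355445/7254 ≈ -49.000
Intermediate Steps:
M = 20 (M = -4*(-5) = 20)
a(o) = 10 (a(o) = 4 + 6 = 10)
m(I, B) = 20 + B (m(I, B) = B + 20 = 20 + B)
V = 1/234 ≈ 0.0042735
v(r) = 1/(10 + r) (v(r) = 1/(r + 10) = 1/(10 + r))
v(m(2, 1))*V - 49 = (1/234)/(10 + (20 + 1)) - 49 = (1/234)/(10 + 21) - 49 = (1/234)/31 - 49 = (1/31)*(1/234) - 49 = 1/7254 - 49 = -355445/7254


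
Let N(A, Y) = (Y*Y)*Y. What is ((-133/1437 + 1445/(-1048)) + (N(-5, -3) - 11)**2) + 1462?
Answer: 4374150407/1505976 ≈ 2904.5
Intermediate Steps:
N(A, Y) = Y**3 (N(A, Y) = Y**2*Y = Y**3)
((-133/1437 + 1445/(-1048)) + (N(-5, -3) - 11)**2) + 1462 = ((-133/1437 + 1445/(-1048)) + ((-3)**3 - 11)**2) + 1462 = ((-133*1/1437 + 1445*(-1/1048)) + (-27 - 11)**2) + 1462 = ((-133/1437 - 1445/1048) + (-38)**2) + 1462 = (-2215849/1505976 + 1444) + 1462 = 2172413495/1505976 + 1462 = 4374150407/1505976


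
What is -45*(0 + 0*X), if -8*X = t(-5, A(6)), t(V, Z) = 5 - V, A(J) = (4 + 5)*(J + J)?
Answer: 0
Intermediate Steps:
A(J) = 18*J (A(J) = 9*(2*J) = 18*J)
X = -5/4 (X = -(5 - 1*(-5))/8 = -(5 + 5)/8 = -1/8*10 = -5/4 ≈ -1.2500)
-45*(0 + 0*X) = -45*(0 + 0*(-5/4)) = -45*(0 + 0) = -45*0 = 0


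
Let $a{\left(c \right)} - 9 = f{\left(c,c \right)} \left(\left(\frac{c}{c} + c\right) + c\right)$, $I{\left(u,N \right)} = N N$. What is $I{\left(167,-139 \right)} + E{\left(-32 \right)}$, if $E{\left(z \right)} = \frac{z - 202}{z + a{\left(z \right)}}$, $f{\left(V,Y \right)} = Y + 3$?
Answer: $\frac{17427425}{902} \approx 19321.0$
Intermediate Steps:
$f{\left(V,Y \right)} = 3 + Y$
$I{\left(u,N \right)} = N^{2}$
$a{\left(c \right)} = 9 + \left(1 + 2 c\right) \left(3 + c\right)$ ($a{\left(c \right)} = 9 + \left(3 + c\right) \left(\left(\frac{c}{c} + c\right) + c\right) = 9 + \left(3 + c\right) \left(\left(1 + c\right) + c\right) = 9 + \left(3 + c\right) \left(1 + 2 c\right) = 9 + \left(1 + 2 c\right) \left(3 + c\right)$)
$E{\left(z \right)} = \frac{-202 + z}{12 + 2 z + 2 z \left(3 + z\right)}$ ($E{\left(z \right)} = \frac{z - 202}{z + \left(12 + z + 2 z \left(3 + z\right)\right)} = \frac{-202 + z}{12 + 2 z + 2 z \left(3 + z\right)}$)
$I{\left(167,-139 \right)} + E{\left(-32 \right)} = \left(-139\right)^{2} + \frac{-202 - 32}{2 \left(6 + \left(-32\right)^{2} + 4 \left(-32\right)\right)} = 19321 + \frac{1}{2} \frac{1}{6 + 1024 - 128} \left(-234\right) = 19321 + \frac{1}{2} \cdot \frac{1}{902} \left(-234\right) = 19321 - \frac{117}{902} = \frac{17427425}{902}$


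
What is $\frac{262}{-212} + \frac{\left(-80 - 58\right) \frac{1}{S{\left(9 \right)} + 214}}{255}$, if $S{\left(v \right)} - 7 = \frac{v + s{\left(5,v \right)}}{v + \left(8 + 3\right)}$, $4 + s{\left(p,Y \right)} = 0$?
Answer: $- \frac{9873979}{7973850} \approx -1.2383$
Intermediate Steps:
$s{\left(p,Y \right)} = -4$ ($s{\left(p,Y \right)} = -4 + 0 = -4$)
$S{\left(v \right)} = 7 + \frac{-4 + v}{11 + v}$ ($S{\left(v \right)} = 7 + \frac{v - 4}{v + \left(8 + 3\right)} = 7 + \frac{-4 + v}{v + 11} = 7 + \frac{-4 + v}{11 + v}$)
$\frac{262}{-212} + \frac{\left(-80 - 58\right) \frac{1}{S{\left(9 \right)} + 214}}{255} = \frac{262}{-212} + \frac{\left(-80 - 58\right) \frac{1}{\frac{73 + 8 \cdot 9}{11 + 9} + 214}}{255} = 262 \left(- \frac{1}{212}\right) + - \frac{138}{\frac{73 + 72}{20} + 214} \cdot \frac{1}{255} = - \frac{131}{106} + - \frac{138}{\frac{1}{20} \cdot 145 + 214} \cdot \frac{1}{255} = - \frac{131}{106} + - \frac{138}{\frac{29}{4} + 214} \cdot \frac{1}{255} = - \frac{131}{106} + - \frac{138}{\frac{885}{4}} \cdot \frac{1}{255} = - \frac{131}{106} + \left(-138\right) \frac{4}{885} \cdot \frac{1}{255} = - \frac{131}{106} - \frac{184}{75225} = - \frac{9873979}{7973850}$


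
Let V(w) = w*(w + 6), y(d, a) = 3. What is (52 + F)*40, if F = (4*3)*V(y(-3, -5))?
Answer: 15040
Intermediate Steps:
V(w) = w*(6 + w)
F = 324 (F = (4*3)*(3*(6 + 3)) = 12*(3*9) = 12*27 = 324)
(52 + F)*40 = (52 + 324)*40 = 376*40 = 15040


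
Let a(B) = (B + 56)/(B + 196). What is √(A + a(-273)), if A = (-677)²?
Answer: 5*√2218326/11 ≈ 677.00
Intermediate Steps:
a(B) = (56 + B)/(196 + B)
A = 458329
√(A + a(-273)) = √(458329 + (56 - 273)/(196 - 273)) = √(458329 - 217/(-77)) = √(458329 - 1/77*(-217)) = √(458329 + 31/11) = √(5041650/11) = 5*√2218326/11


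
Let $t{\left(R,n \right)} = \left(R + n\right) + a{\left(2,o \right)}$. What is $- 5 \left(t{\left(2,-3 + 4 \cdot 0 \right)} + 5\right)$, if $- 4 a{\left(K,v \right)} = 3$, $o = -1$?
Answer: $- \frac{65}{4} \approx -16.25$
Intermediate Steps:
$a{\left(K,v \right)} = - \frac{3}{4}$ ($a{\left(K,v \right)} = \left(- \frac{1}{4}\right) 3 = - \frac{3}{4}$)
$t{\left(R,n \right)} = - \frac{3}{4} + R + n$ ($t{\left(R,n \right)} = \left(R + n\right) - \frac{3}{4} = - \frac{3}{4} + R + n$)
$- 5 \left(t{\left(2,-3 + 4 \cdot 0 \right)} + 5\right) = - 5 \left(\left(- \frac{3}{4} + 2 + \left(-3 + 4 \cdot 0\right)\right) + 5\right) = - 5 \left(\left(- \frac{3}{4} + 2 + \left(-3 + 0\right)\right) + 5\right) = - 5 \left(\left(- \frac{3}{4} + 2 - 3\right) + 5\right) = - 5 \left(- \frac{7}{4} + 5\right) = \left(-5\right) \frac{13}{4} = - \frac{65}{4}$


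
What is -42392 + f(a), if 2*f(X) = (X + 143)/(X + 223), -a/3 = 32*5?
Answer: -21789151/514 ≈ -42391.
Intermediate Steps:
a = -480 (a = -96*5 = -3*160 = -480)
f(X) = (143 + X)/(2*(223 + X)) (f(X) = ((X + 143)/(X + 223))/2 = ((143 + X)/(223 + X))/2 = (143 + X)/(2*(223 + X)))
-42392 + f(a) = -42392 + (143 - 480)/(2*(223 - 480)) = -42392 + (½)*(-337)/(-257) = -42392 + (½)*(-1/257)*(-337) = -42392 + 337/514 = -21789151/514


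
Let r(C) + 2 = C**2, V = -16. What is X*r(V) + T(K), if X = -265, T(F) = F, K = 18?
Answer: -67292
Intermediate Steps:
r(C) = -2 + C**2
X*r(V) + T(K) = -265*(-2 + (-16)**2) + 18 = -265*(-2 + 256) + 18 = -265*254 + 18 = -67310 + 18 = -67292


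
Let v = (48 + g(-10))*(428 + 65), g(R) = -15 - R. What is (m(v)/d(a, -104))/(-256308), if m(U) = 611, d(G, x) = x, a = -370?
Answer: 47/2050464 ≈ 2.2922e-5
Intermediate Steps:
v = 21199 (v = (48 + (-15 - 1*(-10)))*(428 + 65) = (48 + (-15 + 10))*493 = (48 - 5)*493 = 43*493 = 21199)
(m(v)/d(a, -104))/(-256308) = (611/(-104))/(-256308) = (611*(-1/104))*(-1/256308) = -47/8*(-1/256308) = 47/2050464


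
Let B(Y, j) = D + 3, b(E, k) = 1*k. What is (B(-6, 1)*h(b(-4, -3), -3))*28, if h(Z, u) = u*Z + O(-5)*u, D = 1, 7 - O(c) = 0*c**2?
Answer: -1344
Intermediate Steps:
b(E, k) = k
O(c) = 7 (O(c) = 7 - 0*c**2 = 7 - 1*0 = 7 + 0 = 7)
B(Y, j) = 4 (B(Y, j) = 1 + 3 = 4)
h(Z, u) = 7*u + Z*u (h(Z, u) = u*Z + 7*u = Z*u + 7*u = 7*u + Z*u)
(B(-6, 1)*h(b(-4, -3), -3))*28 = (4*(-3*(7 - 3)))*28 = (4*(-3*4))*28 = (4*(-12))*28 = -48*28 = -1344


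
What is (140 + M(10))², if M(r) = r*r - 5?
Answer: 55225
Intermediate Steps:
M(r) = -5 + r² (M(r) = r² - 5 = -5 + r²)
(140 + M(10))² = (140 + (-5 + 10²))² = (140 + (-5 + 100))² = (140 + 95)² = 235² = 55225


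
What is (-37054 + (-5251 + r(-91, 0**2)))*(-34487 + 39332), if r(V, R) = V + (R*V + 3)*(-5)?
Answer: -205481295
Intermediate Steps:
r(V, R) = -15 + V - 5*R*V (r(V, R) = V + (3 + R*V)*(-5) = V + (-15 - 5*R*V) = -15 + V - 5*R*V)
(-37054 + (-5251 + r(-91, 0**2)))*(-34487 + 39332) = (-37054 + (-5251 + (-15 - 91 - 5*0**2*(-91))))*(-34487 + 39332) = (-37054 + (-5251 + (-15 - 91 - 5*0*(-91))))*4845 = (-37054 + (-5251 + (-15 - 91 + 0)))*4845 = (-37054 + (-5251 - 106))*4845 = (-37054 - 5357)*4845 = -42411*4845 = -205481295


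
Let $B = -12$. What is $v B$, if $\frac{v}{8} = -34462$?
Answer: $3308352$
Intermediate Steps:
$v = -275696$ ($v = 8 \left(-34462\right) = -275696$)
$v B = \left(-275696\right) \left(-12\right) = 3308352$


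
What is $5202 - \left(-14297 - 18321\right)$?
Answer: $37820$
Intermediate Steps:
$5202 - \left(-14297 - 18321\right) = 5202 - -32618 = 5202 + 32618 = 37820$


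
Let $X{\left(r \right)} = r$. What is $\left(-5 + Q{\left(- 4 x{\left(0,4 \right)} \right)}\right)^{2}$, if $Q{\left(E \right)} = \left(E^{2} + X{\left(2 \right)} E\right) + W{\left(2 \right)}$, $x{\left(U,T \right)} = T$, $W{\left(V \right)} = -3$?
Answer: $46656$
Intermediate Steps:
$Q{\left(E \right)} = -3 + E^{2} + 2 E$ ($Q{\left(E \right)} = \left(E^{2} + 2 E\right) - 3 = -3 + E^{2} + 2 E$)
$\left(-5 + Q{\left(- 4 x{\left(0,4 \right)} \right)}\right)^{2} = \left(-5 + \left(-3 + \left(\left(-4\right) 4\right)^{2} + 2 \left(\left(-4\right) 4\right)\right)\right)^{2} = \left(-5 + \left(-3 + \left(-16\right)^{2} + 2 \left(-16\right)\right)\right)^{2} = \left(-5 - -221\right)^{2} = \left(-5 + 221\right)^{2} = 216^{2} = 46656$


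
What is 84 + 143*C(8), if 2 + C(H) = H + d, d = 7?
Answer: 1943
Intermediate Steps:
C(H) = 5 + H (C(H) = -2 + (H + 7) = -2 + (7 + H) = 5 + H)
84 + 143*C(8) = 84 + 143*(5 + 8) = 84 + 143*13 = 84 + 1859 = 1943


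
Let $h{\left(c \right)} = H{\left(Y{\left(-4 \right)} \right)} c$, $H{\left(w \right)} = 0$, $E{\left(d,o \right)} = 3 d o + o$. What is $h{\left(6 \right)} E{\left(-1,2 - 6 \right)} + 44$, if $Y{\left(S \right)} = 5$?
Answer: $44$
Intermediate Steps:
$E{\left(d,o \right)} = o + 3 d o$ ($E{\left(d,o \right)} = 3 d o + o = o + 3 d o$)
$h{\left(c \right)} = 0$ ($h{\left(c \right)} = 0 c = 0$)
$h{\left(6 \right)} E{\left(-1,2 - 6 \right)} + 44 = 0 \left(2 - 6\right) \left(1 + 3 \left(-1\right)\right) + 44 = 0 \left(2 - 6\right) \left(1 - 3\right) + 44 = 0 \left(\left(-4\right) \left(-2\right)\right) + 44 = 0 \cdot 8 + 44 = 0 + 44 = 44$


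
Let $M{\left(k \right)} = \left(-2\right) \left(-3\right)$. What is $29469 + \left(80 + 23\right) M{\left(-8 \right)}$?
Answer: $30087$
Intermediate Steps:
$M{\left(k \right)} = 6$
$29469 + \left(80 + 23\right) M{\left(-8 \right)} = 29469 + \left(80 + 23\right) 6 = 29469 + 103 \cdot 6 = 29469 + 618 = 30087$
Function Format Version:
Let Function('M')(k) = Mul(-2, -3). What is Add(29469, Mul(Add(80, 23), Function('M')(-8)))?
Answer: 30087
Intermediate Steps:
Function('M')(k) = 6
Add(29469, Mul(Add(80, 23), Function('M')(-8))) = Add(29469, Mul(Add(80, 23), 6)) = Add(29469, Mul(103, 6)) = Add(29469, 618) = 30087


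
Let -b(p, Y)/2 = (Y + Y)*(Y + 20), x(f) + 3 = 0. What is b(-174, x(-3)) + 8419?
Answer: 8623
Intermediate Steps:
x(f) = -3 (x(f) = -3 + 0 = -3)
b(p, Y) = -4*Y*(20 + Y) (b(p, Y) = -2*(Y + Y)*(Y + 20) = -2*2*Y*(20 + Y) = -4*Y*(20 + Y))
b(-174, x(-3)) + 8419 = -4*(-3)*(20 - 3) + 8419 = -4*(-3)*17 + 8419 = 204 + 8419 = 8623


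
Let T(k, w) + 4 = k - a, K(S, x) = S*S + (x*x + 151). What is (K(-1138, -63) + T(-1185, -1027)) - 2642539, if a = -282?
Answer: -1344282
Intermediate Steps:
K(S, x) = 151 + S² + x² (K(S, x) = S² + (x² + 151) = S² + (151 + x²) = 151 + S² + x²)
T(k, w) = 278 + k (T(k, w) = -4 + (k - 1*(-282)) = -4 + (k + 282) = -4 + (282 + k) = 278 + k)
(K(-1138, -63) + T(-1185, -1027)) - 2642539 = ((151 + (-1138)² + (-63)²) + (278 - 1185)) - 2642539 = ((151 + 1295044 + 3969) - 907) - 2642539 = (1299164 - 907) - 2642539 = 1298257 - 2642539 = -1344282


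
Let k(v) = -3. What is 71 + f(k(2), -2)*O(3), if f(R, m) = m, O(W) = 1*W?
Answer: 65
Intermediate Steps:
O(W) = W
71 + f(k(2), -2)*O(3) = 71 - 2*3 = 71 - 6 = 65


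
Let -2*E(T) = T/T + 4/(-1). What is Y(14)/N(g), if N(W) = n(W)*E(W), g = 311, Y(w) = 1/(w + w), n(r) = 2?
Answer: 1/84 ≈ 0.011905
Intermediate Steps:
Y(w) = 1/(2*w)
E(T) = 3/2 (E(T) = -(T/T + 4/(-1))/2 = -(1 + 4*(-1))/2 = -(1 - 4)/2 = -1/2*(-3) = 3/2)
N(W) = 3 (N(W) = 2*(3/2) = 3)
Y(14)/N(g) = ((1/2)/14)/3 = ((1/2)*(1/14))*(1/3) = (1/28)*(1/3) = 1/84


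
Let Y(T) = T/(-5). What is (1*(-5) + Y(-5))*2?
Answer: -8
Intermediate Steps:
Y(T) = -T/5 (Y(T) = T*(-1/5) = -T/5)
(1*(-5) + Y(-5))*2 = (1*(-5) - 1/5*(-5))*2 = (-5 + 1)*2 = -4*2 = -8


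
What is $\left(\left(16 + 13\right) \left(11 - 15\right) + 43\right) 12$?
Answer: $-876$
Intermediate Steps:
$\left(\left(16 + 13\right) \left(11 - 15\right) + 43\right) 12 = \left(29 \left(-4\right) + 43\right) 12 = \left(-116 + 43\right) 12 = \left(-73\right) 12 = -876$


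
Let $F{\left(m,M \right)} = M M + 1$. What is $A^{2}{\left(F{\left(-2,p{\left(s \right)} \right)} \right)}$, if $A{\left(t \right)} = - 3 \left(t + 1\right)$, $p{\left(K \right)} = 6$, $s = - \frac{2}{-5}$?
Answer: $12996$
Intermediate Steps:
$s = \frac{2}{5}$ ($s = \left(-2\right) \left(- \frac{1}{5}\right) = \frac{2}{5} \approx 0.4$)
$F{\left(m,M \right)} = 1 + M^{2}$ ($F{\left(m,M \right)} = M^{2} + 1 = 1 + M^{2}$)
$A{\left(t \right)} = -3 - 3 t$ ($A{\left(t \right)} = - 3 \left(1 + t\right) = -3 - 3 t$)
$A^{2}{\left(F{\left(-2,p{\left(s \right)} \right)} \right)} = \left(-3 - 3 \left(1 + 6^{2}\right)\right)^{2} = \left(-3 - 3 \left(1 + 36\right)\right)^{2} = \left(-3 - 111\right)^{2} = \left(-114\right)^{2} = 12996$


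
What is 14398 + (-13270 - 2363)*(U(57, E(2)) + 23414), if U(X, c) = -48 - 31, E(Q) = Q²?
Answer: -364781657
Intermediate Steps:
U(X, c) = -79
14398 + (-13270 - 2363)*(U(57, E(2)) + 23414) = 14398 + (-13270 - 2363)*(-79 + 23414) = 14398 - 15633*23335 = 14398 - 364796055 = -364781657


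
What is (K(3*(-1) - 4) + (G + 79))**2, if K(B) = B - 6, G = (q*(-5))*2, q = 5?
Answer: 256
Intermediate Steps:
G = -50 (G = (5*(-5))*2 = -25*2 = -50)
K(B) = -6 + B
(K(3*(-1) - 4) + (G + 79))**2 = ((-6 + (3*(-1) - 4)) + (-50 + 79))**2 = ((-6 + (-3 - 4)) + 29)**2 = ((-6 - 7) + 29)**2 = (-13 + 29)**2 = 16**2 = 256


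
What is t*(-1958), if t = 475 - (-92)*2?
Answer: -1290322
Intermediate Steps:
t = 659 (t = 475 - 1*(-184) = 475 + 184 = 659)
t*(-1958) = 659*(-1958) = -1290322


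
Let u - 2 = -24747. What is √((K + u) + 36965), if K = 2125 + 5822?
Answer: √20167 ≈ 142.01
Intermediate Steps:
u = -24745 (u = 2 - 24747 = -24745)
K = 7947
√((K + u) + 36965) = √((7947 - 24745) + 36965) = √(-16798 + 36965) = √20167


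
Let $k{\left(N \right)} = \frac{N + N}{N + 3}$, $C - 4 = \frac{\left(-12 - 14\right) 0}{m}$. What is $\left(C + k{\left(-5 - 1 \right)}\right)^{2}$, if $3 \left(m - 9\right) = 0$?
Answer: $64$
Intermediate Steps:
$m = 9$ ($m = 9 + \frac{1}{3} \cdot 0 = 9 + 0 = 9$)
$C = 4$ ($C = 4 + \frac{\left(-12 - 14\right) 0}{9} = 4 + \left(-12 - 14\right) 0 \cdot \frac{1}{9} = 4 + \left(-26\right) 0 \cdot \frac{1}{9} = 4 + 0 \cdot \frac{1}{9} = 4 + 0 = 4$)
$k{\left(N \right)} = \frac{2 N}{3 + N}$
$\left(C + k{\left(-5 - 1 \right)}\right)^{2} = \left(4 + \frac{2 \left(-5 - 1\right)}{3 - 6}\right)^{2} = \left(4 + 2 \left(-6\right) \frac{1}{3 - 6}\right)^{2} = \left(4 + 2 \left(-6\right) \frac{1}{-3}\right)^{2} = \left(4 + 2 \left(-6\right) \left(- \frac{1}{3}\right)\right)^{2} = \left(4 + 4\right)^{2} = 8^{2} = 64$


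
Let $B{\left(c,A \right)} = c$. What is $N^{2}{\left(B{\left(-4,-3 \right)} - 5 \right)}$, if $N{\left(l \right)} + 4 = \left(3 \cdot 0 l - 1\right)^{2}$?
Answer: $9$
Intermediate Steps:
$N{\left(l \right)} = -3$ ($N{\left(l \right)} = -4 + \left(3 \cdot 0 l - 1\right)^{2} = -4 + \left(0 l - 1\right)^{2} = -4 + \left(0 - 1\right)^{2} = -4 + \left(-1\right)^{2} = -4 + 1 = -3$)
$N^{2}{\left(B{\left(-4,-3 \right)} - 5 \right)} = \left(-3\right)^{2} = 9$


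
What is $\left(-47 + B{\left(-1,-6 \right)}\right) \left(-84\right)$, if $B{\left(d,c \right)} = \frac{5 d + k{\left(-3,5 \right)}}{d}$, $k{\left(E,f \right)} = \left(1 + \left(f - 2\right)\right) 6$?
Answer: $5544$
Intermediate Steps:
$k{\left(E,f \right)} = -6 + 6 f$ ($k{\left(E,f \right)} = \left(1 + \left(-2 + f\right)\right) 6 = \left(-1 + f\right) 6 = -6 + 6 f$)
$B{\left(d,c \right)} = \frac{24 + 5 d}{d}$ ($B{\left(d,c \right)} = \frac{5 d + \left(-6 + 6 \cdot 5\right)}{d} = \frac{5 d + \left(-6 + 30\right)}{d} = \frac{5 d + 24}{d} = \frac{24 + 5 d}{d}$)
$\left(-47 + B{\left(-1,-6 \right)}\right) \left(-84\right) = \left(-47 + \left(5 + \frac{24}{-1}\right)\right) \left(-84\right) = \left(-47 + \left(5 + 24 \left(-1\right)\right)\right) \left(-84\right) = \left(-47 + \left(5 - 24\right)\right) \left(-84\right) = \left(-47 - 19\right) \left(-84\right) = \left(-66\right) \left(-84\right) = 5544$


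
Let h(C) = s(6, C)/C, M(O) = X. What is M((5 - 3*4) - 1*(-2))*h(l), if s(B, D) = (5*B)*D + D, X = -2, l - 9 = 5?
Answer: -62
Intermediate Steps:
l = 14 (l = 9 + 5 = 14)
M(O) = -2
s(B, D) = D + 5*B*D (s(B, D) = 5*B*D + D = D + 5*B*D)
h(C) = 31 (h(C) = (C*(1 + 5*6))/C = (C*(1 + 30))/C = (C*31)/C = (31*C)/C = 31)
M((5 - 3*4) - 1*(-2))*h(l) = -2*31 = -62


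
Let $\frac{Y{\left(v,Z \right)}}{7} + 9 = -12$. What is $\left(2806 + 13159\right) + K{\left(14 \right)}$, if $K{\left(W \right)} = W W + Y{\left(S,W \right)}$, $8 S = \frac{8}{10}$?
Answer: $16014$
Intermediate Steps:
$S = \frac{1}{10}$ ($S = \frac{8 \cdot \frac{1}{10}}{8} = \frac{1}{8} \cdot \frac{4}{5} = \frac{1}{10} \approx 0.1$)
$Y{\left(v,Z \right)} = -147$ ($Y{\left(v,Z \right)} = -63 + 7 \left(-12\right) = -63 - 84 = -147$)
$K{\left(W \right)} = -147 + W^{2}$ ($K{\left(W \right)} = W W - 147 = W^{2} - 147 = -147 + W^{2}$)
$\left(2806 + 13159\right) + K{\left(14 \right)} = \left(2806 + 13159\right) - \left(147 - 14^{2}\right) = 15965 + \left(-147 + 196\right) = 15965 + 49 = 16014$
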